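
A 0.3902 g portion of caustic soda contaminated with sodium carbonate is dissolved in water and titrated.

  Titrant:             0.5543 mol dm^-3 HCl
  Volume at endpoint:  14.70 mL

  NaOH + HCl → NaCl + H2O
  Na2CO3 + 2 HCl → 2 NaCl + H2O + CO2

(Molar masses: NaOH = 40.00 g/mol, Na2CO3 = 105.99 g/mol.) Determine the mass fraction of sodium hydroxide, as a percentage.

32.83 %

n(HCl) = 0.01470 × 0.5543 = 8.148 × 10^-3 mol
Let x = n(NaOH), y = n(Na2CO3).
Titrant: 1x + 2y = 8.148 × 10^-3;  mass: 40.00x + 105.99y = 0.3902
Solving, x = 3.202 × 10^-3 mol, y = 2.473 × 10^-3 mol
mass of NaOH = 3.202 × 10^-3 × 40.00 = 0.1281 g
% NaOH = 0.1281 / 0.3902 × 100 = 32.83 %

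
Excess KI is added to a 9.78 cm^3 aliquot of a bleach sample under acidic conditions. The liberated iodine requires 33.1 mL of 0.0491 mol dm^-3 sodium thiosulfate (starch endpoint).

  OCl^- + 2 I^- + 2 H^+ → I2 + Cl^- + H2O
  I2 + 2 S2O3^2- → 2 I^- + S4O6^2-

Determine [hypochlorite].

n(S2O3^2-) = 0.0331 × 0.0491 = 1.63 × 10^-3 mol
n(I2) = n(S2O3^2-)/2 = 8.13 × 10^-4 mol
n(OCl^-) in the aliquot = 8.13 × 10^-4 mol (1:1 ratio)
[OCl^-] = 8.13 × 10^-4 / 0.00978 = 0.0831 mol/L

0.0831 mol/L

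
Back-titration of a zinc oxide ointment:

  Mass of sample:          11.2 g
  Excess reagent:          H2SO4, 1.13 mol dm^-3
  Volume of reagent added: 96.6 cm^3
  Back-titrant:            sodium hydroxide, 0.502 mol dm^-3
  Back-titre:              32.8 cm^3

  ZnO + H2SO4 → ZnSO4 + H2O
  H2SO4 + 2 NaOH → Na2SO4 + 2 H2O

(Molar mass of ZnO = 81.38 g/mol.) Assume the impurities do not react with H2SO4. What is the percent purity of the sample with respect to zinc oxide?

n(H2SO4) added = 0.0966 × 1.13 = 0.109 mol
n(NaOH) used in back-titration = 0.0328 × 0.502 = 0.0165 mol
From the 1:2 ratio, n(H2SO4) left over = 1/2 × 0.0165 = 8.23 × 10^-3 mol
n(H2SO4) consumed by analyte = 0.109 − 8.23 × 10^-3 = 0.101 mol
n(ZnO) = 0.101 mol (1:1 ratio)
mass of ZnO = 0.101 × 81.38 = 8.21 g
% ZnO = 8.21 / 11.2 × 100 = 73.3 %

73.3 %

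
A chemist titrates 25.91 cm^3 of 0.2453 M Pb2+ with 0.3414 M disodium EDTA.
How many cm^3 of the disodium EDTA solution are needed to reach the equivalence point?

Pb^2+ + EDTA^4- → [Pb(EDTA)]^2-
n(Pb2+) = 0.02591 L × 0.2453 mol/L = 6.356 × 10^-3 mol
n(EDTA) = 6.356 × 10^-3 mol (1:1 stoichiometry)
V(EDTA) = 6.356 × 10^-3 mol / 0.3414 mol/L = 0.01862 L = 18.62 mL

18.62 mL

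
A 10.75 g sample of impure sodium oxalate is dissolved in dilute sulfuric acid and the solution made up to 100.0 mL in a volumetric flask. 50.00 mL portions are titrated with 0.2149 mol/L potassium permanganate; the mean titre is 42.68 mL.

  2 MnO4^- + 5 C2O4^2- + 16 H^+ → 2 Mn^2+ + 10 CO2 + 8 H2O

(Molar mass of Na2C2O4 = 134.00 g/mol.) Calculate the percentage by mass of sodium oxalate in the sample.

n(KMnO4) per titration = 0.04268 × 0.2149 = 9.172 × 10^-3 mol
From the 5:2 ratio, n(Na2C2O4) in each aliquot = 5/2 × 9.172 × 10^-3 = 0.02293 mol
n(Na2C2O4) in the whole flask = 0.02293 × 100.0/50.00 = 0.04586 mol
mass of Na2C2O4 = 0.04586 × 134.00 = 6.145 g
% Na2C2O4 = 6.145 / 10.75 × 100 = 57.16 %

57.16 %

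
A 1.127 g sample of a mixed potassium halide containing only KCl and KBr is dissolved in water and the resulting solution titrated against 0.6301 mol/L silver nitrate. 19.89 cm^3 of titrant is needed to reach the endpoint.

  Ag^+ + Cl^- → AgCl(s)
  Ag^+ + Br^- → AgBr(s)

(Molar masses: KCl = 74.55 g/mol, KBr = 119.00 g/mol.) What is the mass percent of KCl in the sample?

54.23 %

n(AgNO3) = 0.01989 × 0.6301 = 0.01253 mol
Let x = n(KCl), y = n(KBr).
Titrant: 1x + 1y = 0.01253;  mass: 74.55x + 119.00y = 1.127
Solving, x = 8.198 × 10^-3 mol, y = 4.335 × 10^-3 mol
mass of KCl = 8.198 × 10^-3 × 74.55 = 0.6111 g
% KCl = 0.6111 / 1.127 × 100 = 54.23 %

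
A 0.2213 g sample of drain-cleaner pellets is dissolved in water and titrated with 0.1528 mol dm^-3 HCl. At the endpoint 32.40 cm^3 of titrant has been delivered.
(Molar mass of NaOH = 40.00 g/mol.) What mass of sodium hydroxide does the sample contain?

0.1980 g

NaOH + HCl → NaCl + H2O
n(HCl) = 0.03240 L × 0.1528 mol/L = 4.951 × 10^-3 mol
n(NaOH) = 4.951 × 10^-3 mol (1:1 ratio)
mass of NaOH = 4.951 × 10^-3 × 40.00 g/mol = 0.1980 g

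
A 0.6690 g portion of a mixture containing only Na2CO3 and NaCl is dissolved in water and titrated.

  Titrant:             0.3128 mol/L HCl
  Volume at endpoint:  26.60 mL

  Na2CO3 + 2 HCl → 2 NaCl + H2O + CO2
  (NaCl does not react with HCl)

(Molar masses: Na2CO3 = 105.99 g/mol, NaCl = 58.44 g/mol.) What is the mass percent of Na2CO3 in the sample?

65.91 %

n(HCl) = 0.02660 × 0.3128 = 8.320 × 10^-3 mol
Let x = n(Na2CO3), y = n(NaCl).
Titrant: 2x = 8.320 × 10^-3;  mass: 105.99x + 58.44y = 0.6690
Solving, x = 4.160 × 10^-3 mol, y = 3.902 × 10^-3 mol
mass of Na2CO3 = 4.160 × 10^-3 × 105.99 = 0.4409 g
% Na2CO3 = 0.4409 / 0.6690 × 100 = 65.91 %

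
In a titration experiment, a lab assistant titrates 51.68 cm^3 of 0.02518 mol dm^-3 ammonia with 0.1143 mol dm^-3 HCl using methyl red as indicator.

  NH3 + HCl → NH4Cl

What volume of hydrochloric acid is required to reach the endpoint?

11.38 mL

n(NH3) = 0.05168 L × 0.02518 mol/L = 1.301 × 10^-3 mol
n(HCl) = 1.301 × 10^-3 mol (1:1 stoichiometry)
V(HCl) = 1.301 × 10^-3 mol / 0.1143 mol/L = 0.01138 L = 11.38 mL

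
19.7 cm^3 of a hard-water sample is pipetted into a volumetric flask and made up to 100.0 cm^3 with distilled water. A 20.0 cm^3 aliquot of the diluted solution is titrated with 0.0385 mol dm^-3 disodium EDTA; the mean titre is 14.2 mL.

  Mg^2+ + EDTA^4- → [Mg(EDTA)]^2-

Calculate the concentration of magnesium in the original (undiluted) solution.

n(EDTA) = 0.0142 × 0.0385 = 5.47 × 10^-4 mol
n(Mg2+) in the aliquot = 5.47 × 10^-4 mol (1:1 ratio)
[Mg2+]_dilute = 5.47 × 10^-4 / 0.0200 = 0.0273 mol/L
Dilution factor = 100.0 / 19.7 = 5.076
[Mg2+]_stock = 0.0273 × 5.076 = 0.139 mol/L

0.139 mol/L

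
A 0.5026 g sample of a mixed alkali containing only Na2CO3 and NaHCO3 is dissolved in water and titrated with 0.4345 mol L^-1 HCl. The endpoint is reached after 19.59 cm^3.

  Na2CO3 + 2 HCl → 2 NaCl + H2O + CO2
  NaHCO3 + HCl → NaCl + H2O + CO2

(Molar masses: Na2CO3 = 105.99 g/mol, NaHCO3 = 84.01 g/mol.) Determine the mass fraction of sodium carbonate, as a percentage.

72.24 %

n(HCl) = 0.01959 × 0.4345 = 8.512 × 10^-3 mol
Let x = n(Na2CO3), y = n(NaHCO3).
Titrant: 2x + 1y = 8.512 × 10^-3;  mass: 105.99x + 84.01y = 0.5026
Solving, x = 3.425 × 10^-3 mol, y = 1.661 × 10^-3 mol
mass of Na2CO3 = 3.425 × 10^-3 × 105.99 = 0.3631 g
% Na2CO3 = 0.3631 / 0.5026 × 100 = 72.24 %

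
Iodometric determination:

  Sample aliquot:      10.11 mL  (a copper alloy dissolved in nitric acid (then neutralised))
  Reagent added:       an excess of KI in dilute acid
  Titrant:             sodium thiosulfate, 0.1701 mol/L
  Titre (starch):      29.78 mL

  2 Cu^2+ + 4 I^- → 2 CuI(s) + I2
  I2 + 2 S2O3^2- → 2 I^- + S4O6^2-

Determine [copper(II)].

n(S2O3^2-) = 0.02978 × 0.1701 = 5.066 × 10^-3 mol
n(I2) = n(S2O3^2-)/2 = 2.533 × 10^-3 mol
From the 2:1 ratio, n(Cu2+) in the aliquot = 2/1 × 2.533 × 10^-3 = 5.066 × 10^-3 mol
[Cu2+] = 5.066 × 10^-3 / 0.01011 = 0.5010 mol/L

0.5010 mol/L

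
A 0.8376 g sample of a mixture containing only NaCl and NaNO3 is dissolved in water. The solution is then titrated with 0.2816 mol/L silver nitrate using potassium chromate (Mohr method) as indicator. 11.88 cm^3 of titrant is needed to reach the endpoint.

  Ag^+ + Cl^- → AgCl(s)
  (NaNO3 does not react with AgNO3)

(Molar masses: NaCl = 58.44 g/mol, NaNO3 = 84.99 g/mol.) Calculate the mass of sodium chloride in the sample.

n(AgNO3) = 0.01188 × 0.2816 = 3.345 × 10^-3 mol
Let x = n(NaCl), y = n(NaNO3).
Titrant: 1x = 3.345 × 10^-3;  mass: 58.44x + 84.99y = 0.8376
Solving, x = 3.345 × 10^-3 mol, y = 7.555 × 10^-3 mol
mass of NaCl = 3.345 × 10^-3 × 58.44 = 0.1955 g

0.1955 g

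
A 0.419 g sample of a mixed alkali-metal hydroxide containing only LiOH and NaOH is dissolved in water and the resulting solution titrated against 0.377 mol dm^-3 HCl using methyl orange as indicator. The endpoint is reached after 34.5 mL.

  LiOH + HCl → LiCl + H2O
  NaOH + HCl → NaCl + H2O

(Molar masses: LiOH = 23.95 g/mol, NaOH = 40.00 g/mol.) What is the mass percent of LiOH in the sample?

36.1 %

n(HCl) = 0.0345 × 0.377 = 0.0130 mol
Let x = n(LiOH), y = n(NaOH).
Titrant: 1x + 1y = 0.0130;  mass: 23.95x + 40.00y = 0.419
Solving, x = 6.31 × 10^-3 mol, y = 6.70 × 10^-3 mol
mass of LiOH = 6.31 × 10^-3 × 23.95 = 0.151 g
% LiOH = 0.151 / 0.419 × 100 = 36.1 %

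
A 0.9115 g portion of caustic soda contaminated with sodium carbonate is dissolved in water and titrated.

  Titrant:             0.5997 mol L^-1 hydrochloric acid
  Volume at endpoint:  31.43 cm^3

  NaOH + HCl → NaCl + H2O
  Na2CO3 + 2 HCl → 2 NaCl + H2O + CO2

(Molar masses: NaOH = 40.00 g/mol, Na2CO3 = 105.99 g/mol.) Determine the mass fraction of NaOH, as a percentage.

n(HCl) = 0.03143 × 0.5997 = 0.01885 mol
Let x = n(NaOH), y = n(Na2CO3).
Titrant: 1x + 2y = 0.01885;  mass: 40.00x + 105.99y = 0.9115
Solving, x = 6.724 × 10^-3 mol, y = 6.062 × 10^-3 mol
mass of NaOH = 6.724 × 10^-3 × 40.00 = 0.2690 g
% NaOH = 0.2690 / 0.9115 × 100 = 29.51 %

29.51 %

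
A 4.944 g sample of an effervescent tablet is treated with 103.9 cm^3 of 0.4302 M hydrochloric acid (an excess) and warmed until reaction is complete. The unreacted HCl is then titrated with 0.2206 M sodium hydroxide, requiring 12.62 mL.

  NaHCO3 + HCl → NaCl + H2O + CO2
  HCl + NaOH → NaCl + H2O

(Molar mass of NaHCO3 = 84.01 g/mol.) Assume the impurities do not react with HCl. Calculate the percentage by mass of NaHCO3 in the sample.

71.22 %

n(HCl) added = 0.1039 × 0.4302 = 0.04470 mol
n(NaOH) used in back-titration = 0.01262 × 0.2206 = 2.784 × 10^-3 mol
n(HCl) left over = 2.784 × 10^-3 mol (1:1 ratio)
n(HCl) consumed by analyte = 0.04470 − 2.784 × 10^-3 = 0.04191 mol
n(NaHCO3) = 0.04191 mol (1:1 ratio)
mass of NaHCO3 = 0.04191 × 84.01 = 3.521 g
% NaHCO3 = 3.521 / 4.944 × 100 = 71.22 %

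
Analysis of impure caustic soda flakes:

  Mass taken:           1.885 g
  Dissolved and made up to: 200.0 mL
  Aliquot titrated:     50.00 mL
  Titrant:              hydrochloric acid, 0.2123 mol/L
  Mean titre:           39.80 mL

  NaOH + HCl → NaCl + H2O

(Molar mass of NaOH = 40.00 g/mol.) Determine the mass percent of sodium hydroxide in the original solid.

71.72 %

n(HCl) per titration = 0.03980 × 0.2123 = 8.450 × 10^-3 mol
n(NaOH) in each aliquot = 8.450 × 10^-3 mol (1:1 ratio)
n(NaOH) in the whole flask = 8.450 × 10^-3 × 200.0/50.00 = 0.03380 mol
mass of NaOH = 0.03380 × 40.00 = 1.352 g
% NaOH = 1.352 / 1.885 × 100 = 71.72 %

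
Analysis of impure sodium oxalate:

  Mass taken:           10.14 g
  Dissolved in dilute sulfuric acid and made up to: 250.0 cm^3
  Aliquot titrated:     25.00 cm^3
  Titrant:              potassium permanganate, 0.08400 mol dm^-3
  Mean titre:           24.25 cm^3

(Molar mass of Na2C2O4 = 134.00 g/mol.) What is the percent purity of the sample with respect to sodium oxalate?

67.30 %

2 MnO4^- + 5 C2O4^2- + 16 H^+ → 2 Mn^2+ + 10 CO2 + 8 H2O
n(KMnO4) per titration = 0.02425 × 0.08400 = 2.037 × 10^-3 mol
From the 5:2 ratio, n(Na2C2O4) in each aliquot = 5/2 × 2.037 × 10^-3 = 5.092 × 10^-3 mol
n(Na2C2O4) in the whole flask = 5.092 × 10^-3 × 250.0/25.00 = 0.05092 mol
mass of Na2C2O4 = 0.05092 × 134.00 = 6.824 g
% Na2C2O4 = 6.824 / 10.14 × 100 = 67.30 %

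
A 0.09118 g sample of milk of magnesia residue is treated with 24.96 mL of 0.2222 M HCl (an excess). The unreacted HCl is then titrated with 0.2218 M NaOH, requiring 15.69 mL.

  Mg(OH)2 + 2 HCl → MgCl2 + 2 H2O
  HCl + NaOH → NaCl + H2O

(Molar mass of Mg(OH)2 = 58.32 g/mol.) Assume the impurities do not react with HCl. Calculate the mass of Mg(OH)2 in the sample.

0.06025 g

n(HCl) added = 0.02496 × 0.2222 = 5.546 × 10^-3 mol
n(NaOH) used in back-titration = 0.01569 × 0.2218 = 3.480 × 10^-3 mol
n(HCl) left over = 3.480 × 10^-3 mol (1:1 ratio)
n(HCl) consumed by analyte = 5.546 × 10^-3 − 3.480 × 10^-3 = 2.066 × 10^-3 mol
From the 1:2 ratio, n(Mg(OH)2) = 1/2 × 2.066 × 10^-3 = 1.033 × 10^-3 mol
mass of Mg(OH)2 = 1.033 × 10^-3 × 58.32 = 0.06025 g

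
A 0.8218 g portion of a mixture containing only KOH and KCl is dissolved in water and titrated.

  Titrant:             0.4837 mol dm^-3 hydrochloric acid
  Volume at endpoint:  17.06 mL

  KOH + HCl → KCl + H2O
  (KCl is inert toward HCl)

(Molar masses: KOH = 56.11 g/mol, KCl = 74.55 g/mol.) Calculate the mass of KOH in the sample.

0.4630 g

n(HCl) = 0.01706 × 0.4837 = 8.252 × 10^-3 mol
Let x = n(KOH), y = n(KCl).
Titrant: 1x = 8.252 × 10^-3;  mass: 56.11x + 74.55y = 0.8218
Solving, x = 8.252 × 10^-3 mol, y = 4.813 × 10^-3 mol
mass of KOH = 8.252 × 10^-3 × 56.11 = 0.4630 g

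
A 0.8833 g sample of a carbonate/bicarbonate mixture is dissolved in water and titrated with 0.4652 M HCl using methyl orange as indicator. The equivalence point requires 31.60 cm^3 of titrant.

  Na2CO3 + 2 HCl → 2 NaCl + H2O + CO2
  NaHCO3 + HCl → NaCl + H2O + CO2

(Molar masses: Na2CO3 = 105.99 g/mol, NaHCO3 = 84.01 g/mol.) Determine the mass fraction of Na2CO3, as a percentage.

68.03 %

n(HCl) = 0.03160 × 0.4652 = 0.01470 mol
Let x = n(Na2CO3), y = n(NaHCO3).
Titrant: 2x + 1y = 0.01470;  mass: 105.99x + 84.01y = 0.8833
Solving, x = 5.669 × 10^-3 mol, y = 3.361 × 10^-3 mol
mass of Na2CO3 = 5.669 × 10^-3 × 105.99 = 0.6009 g
% Na2CO3 = 0.6009 / 0.8833 × 100 = 68.03 %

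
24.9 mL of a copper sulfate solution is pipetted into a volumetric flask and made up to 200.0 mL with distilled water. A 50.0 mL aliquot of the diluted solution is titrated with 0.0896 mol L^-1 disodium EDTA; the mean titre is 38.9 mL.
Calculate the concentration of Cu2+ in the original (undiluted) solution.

Cu^2+ + EDTA^4- → [Cu(EDTA)]^2-
n(EDTA) = 0.0389 × 0.0896 = 3.49 × 10^-3 mol
n(Cu2+) in the aliquot = 3.49 × 10^-3 mol (1:1 ratio)
[Cu2+]_dilute = 3.49 × 10^-3 / 0.0500 = 0.0697 mol/L
Dilution factor = 200.0 / 24.9 = 8.032
[Cu2+]_stock = 0.0697 × 8.032 = 0.560 mol/L

0.560 mol/L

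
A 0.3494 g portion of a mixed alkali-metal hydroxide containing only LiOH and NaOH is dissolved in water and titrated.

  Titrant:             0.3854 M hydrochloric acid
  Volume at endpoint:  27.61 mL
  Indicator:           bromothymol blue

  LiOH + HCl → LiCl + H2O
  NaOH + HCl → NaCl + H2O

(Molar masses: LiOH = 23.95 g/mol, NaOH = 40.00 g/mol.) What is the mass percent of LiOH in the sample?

32.56 %

n(HCl) = 0.02761 × 0.3854 = 0.01064 mol
Let x = n(LiOH), y = n(NaOH).
Titrant: 1x + 1y = 0.01064;  mass: 23.95x + 40.00y = 0.3494
Solving, x = 4.750 × 10^-3 mol, y = 5.891 × 10^-3 mol
mass of LiOH = 4.750 × 10^-3 × 23.95 = 0.1138 g
% LiOH = 0.1138 / 0.3494 × 100 = 32.56 %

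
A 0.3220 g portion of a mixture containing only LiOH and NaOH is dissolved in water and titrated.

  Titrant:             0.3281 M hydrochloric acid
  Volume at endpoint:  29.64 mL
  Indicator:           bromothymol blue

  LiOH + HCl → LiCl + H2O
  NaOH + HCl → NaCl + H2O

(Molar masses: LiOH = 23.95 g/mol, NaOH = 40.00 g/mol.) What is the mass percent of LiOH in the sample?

n(HCl) = 0.02964 × 0.3281 = 9.725 × 10^-3 mol
Let x = n(LiOH), y = n(NaOH).
Titrant: 1x + 1y = 9.725 × 10^-3;  mass: 23.95x + 40.00y = 0.3220
Solving, x = 4.174 × 10^-3 mol, y = 5.551 × 10^-3 mol
mass of LiOH = 4.174 × 10^-3 × 23.95 = 0.09997 g
% LiOH = 0.09997 / 0.3220 × 100 = 31.05 %

31.05 %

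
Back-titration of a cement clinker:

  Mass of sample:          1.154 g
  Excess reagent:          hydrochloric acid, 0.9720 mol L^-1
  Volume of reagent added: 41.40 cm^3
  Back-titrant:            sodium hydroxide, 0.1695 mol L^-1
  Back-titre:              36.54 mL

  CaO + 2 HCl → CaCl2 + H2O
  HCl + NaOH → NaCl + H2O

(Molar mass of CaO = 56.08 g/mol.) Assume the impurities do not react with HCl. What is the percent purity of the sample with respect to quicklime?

82.73 %

n(HCl) added = 0.04140 × 0.9720 = 0.04024 mol
n(NaOH) used in back-titration = 0.03654 × 0.1695 = 6.194 × 10^-3 mol
n(HCl) left over = 6.194 × 10^-3 mol (1:1 ratio)
n(HCl) consumed by analyte = 0.04024 − 6.194 × 10^-3 = 0.03405 mol
From the 1:2 ratio, n(CaO) = 1/2 × 0.03405 = 0.01702 mol
mass of CaO = 0.01702 × 56.08 = 0.9547 g
% CaO = 0.9547 / 1.154 × 100 = 82.73 %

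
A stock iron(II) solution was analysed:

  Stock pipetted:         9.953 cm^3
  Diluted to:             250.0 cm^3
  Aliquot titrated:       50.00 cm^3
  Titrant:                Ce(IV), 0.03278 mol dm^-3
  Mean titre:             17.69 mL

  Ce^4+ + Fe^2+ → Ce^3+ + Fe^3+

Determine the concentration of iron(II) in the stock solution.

n(Ce4+) = 0.01769 × 0.03278 = 5.799 × 10^-4 mol
n(Fe2+) in the aliquot = 5.799 × 10^-4 mol (1:1 ratio)
[Fe2+]_dilute = 5.799 × 10^-4 / 0.05000 = 0.01160 mol/L
Dilution factor = 250.0 / 9.953 = 25.12
[Fe2+]_stock = 0.01160 × 25.12 = 0.2913 mol/L

0.2913 mol/L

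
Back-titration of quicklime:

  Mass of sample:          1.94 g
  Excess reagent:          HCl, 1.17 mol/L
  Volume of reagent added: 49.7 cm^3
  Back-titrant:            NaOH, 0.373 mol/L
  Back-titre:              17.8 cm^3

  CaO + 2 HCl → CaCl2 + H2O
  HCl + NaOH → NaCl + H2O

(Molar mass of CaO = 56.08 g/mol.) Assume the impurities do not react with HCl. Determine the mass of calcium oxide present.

n(HCl) added = 0.0497 × 1.17 = 0.0581 mol
n(NaOH) used in back-titration = 0.0178 × 0.373 = 6.64 × 10^-3 mol
n(HCl) left over = 6.64 × 10^-3 mol (1:1 ratio)
n(HCl) consumed by analyte = 0.0581 − 6.64 × 10^-3 = 0.0515 mol
From the 1:2 ratio, n(CaO) = 1/2 × 0.0515 = 0.0258 mol
mass of CaO = 0.0258 × 56.08 = 1.44 g

1.44 g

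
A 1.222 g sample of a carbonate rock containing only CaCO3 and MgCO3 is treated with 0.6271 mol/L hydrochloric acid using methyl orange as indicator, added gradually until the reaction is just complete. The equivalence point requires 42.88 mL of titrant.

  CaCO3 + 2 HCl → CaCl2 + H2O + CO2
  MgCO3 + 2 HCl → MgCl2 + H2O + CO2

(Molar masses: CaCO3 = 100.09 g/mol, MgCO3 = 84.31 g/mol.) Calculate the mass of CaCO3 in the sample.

n(HCl) = 0.04288 × 0.6271 = 0.02689 mol
Let x = n(CaCO3), y = n(MgCO3).
Titrant: 2x + 2y = 0.02689;  mass: 100.09x + 84.31y = 1.222
Solving, x = 5.605 × 10^-3 mol, y = 7.840 × 10^-3 mol
mass of CaCO3 = 5.605 × 10^-3 × 100.09 = 0.5610 g

0.5610 g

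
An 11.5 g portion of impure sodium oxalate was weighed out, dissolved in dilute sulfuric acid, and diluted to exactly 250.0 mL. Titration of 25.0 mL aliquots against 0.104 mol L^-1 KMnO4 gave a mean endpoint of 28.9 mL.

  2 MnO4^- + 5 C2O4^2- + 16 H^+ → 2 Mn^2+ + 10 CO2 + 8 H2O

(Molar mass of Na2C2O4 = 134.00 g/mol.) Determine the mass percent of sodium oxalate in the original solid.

n(KMnO4) per titration = 0.0289 × 0.104 = 3.01 × 10^-3 mol
From the 5:2 ratio, n(Na2C2O4) in each aliquot = 5/2 × 3.01 × 10^-3 = 7.51 × 10^-3 mol
n(Na2C2O4) in the whole flask = 7.51 × 10^-3 × 250.0/25.0 = 0.0751 mol
mass of Na2C2O4 = 0.0751 × 134.00 = 10.1 g
% Na2C2O4 = 10.1 / 11.5 × 100 = 87.6 %

87.6 %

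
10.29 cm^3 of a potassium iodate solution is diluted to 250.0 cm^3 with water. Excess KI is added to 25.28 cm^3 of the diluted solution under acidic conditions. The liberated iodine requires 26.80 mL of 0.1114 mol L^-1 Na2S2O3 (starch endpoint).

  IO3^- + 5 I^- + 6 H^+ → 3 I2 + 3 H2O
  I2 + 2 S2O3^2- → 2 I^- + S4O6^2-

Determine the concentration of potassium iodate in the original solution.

n(S2O3^2-) = 0.02680 × 0.1114 = 2.986 × 10^-3 mol
n(I2) = n(S2O3^2-)/2 = 1.493 × 10^-3 mol
From the 1:3 ratio, n(IO3^-) in the aliquot = 1/3 × 1.493 × 10^-3 = 4.976 × 10^-4 mol
[IO3^-]_dilute = 4.976 × 10^-4 / 0.02528 = 0.01968 mol/L
[IO3^-]_original = 0.01968 × 250.0/10.29 = 0.4782 mol/L

0.4782 mol/L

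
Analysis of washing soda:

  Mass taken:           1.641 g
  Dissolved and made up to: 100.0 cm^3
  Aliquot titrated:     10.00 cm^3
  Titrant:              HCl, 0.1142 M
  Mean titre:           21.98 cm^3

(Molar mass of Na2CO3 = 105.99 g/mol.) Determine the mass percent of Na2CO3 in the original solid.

81.06 %

Na2CO3 + 2 HCl → 2 NaCl + H2O + CO2
n(HCl) per titration = 0.02198 × 0.1142 = 2.510 × 10^-3 mol
From the 1:2 ratio, n(Na2CO3) in each aliquot = 1/2 × 2.510 × 10^-3 = 1.255 × 10^-3 mol
n(Na2CO3) in the whole flask = 1.255 × 10^-3 × 100.0/10.00 = 0.01255 mol
mass of Na2CO3 = 0.01255 × 105.99 = 1.330 g
% Na2CO3 = 1.330 / 1.641 × 100 = 81.06 %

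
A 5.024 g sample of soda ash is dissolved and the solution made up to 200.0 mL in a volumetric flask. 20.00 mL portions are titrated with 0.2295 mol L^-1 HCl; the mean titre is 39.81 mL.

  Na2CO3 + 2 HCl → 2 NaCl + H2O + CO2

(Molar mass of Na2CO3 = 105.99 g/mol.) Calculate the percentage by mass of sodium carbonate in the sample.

96.37 %

n(HCl) per titration = 0.03981 × 0.2295 = 9.136 × 10^-3 mol
From the 1:2 ratio, n(Na2CO3) in each aliquot = 1/2 × 9.136 × 10^-3 = 4.568 × 10^-3 mol
n(Na2CO3) in the whole flask = 4.568 × 10^-3 × 200.0/20.00 = 0.04568 mol
mass of Na2CO3 = 0.04568 × 105.99 = 4.842 g
% Na2CO3 = 4.842 / 5.024 × 100 = 96.37 %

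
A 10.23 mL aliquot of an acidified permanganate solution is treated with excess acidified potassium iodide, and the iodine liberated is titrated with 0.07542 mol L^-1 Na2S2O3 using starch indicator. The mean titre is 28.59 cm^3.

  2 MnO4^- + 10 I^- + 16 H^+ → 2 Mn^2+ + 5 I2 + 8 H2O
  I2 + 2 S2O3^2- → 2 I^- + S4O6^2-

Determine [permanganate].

n(S2O3^2-) = 0.02859 × 0.07542 = 2.156 × 10^-3 mol
n(I2) = n(S2O3^2-)/2 = 1.078 × 10^-3 mol
From the 2:5 ratio, n(MnO4^-) in the aliquot = 2/5 × 1.078 × 10^-3 = 4.313 × 10^-4 mol
[MnO4^-] = 4.313 × 10^-4 / 0.01023 = 0.04216 mol/L

0.04216 mol/L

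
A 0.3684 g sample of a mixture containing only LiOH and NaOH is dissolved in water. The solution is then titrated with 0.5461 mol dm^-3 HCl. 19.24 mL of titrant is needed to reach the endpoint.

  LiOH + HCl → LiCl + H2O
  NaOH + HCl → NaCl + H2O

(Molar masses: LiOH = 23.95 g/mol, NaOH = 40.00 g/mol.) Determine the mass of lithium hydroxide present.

n(HCl) = 0.01924 × 0.5461 = 0.01051 mol
Let x = n(LiOH), y = n(NaOH).
Titrant: 1x + 1y = 0.01051;  mass: 23.95x + 40.00y = 0.3684
Solving, x = 3.232 × 10^-3 mol, y = 7.275 × 10^-3 mol
mass of LiOH = 3.232 × 10^-3 × 23.95 = 0.07741 g

0.07741 g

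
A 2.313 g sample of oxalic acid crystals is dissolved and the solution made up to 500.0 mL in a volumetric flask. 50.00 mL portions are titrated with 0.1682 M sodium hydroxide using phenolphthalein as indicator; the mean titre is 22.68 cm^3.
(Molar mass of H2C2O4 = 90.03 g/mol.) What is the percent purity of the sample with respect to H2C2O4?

74.24 %

H2C2O4 + 2 NaOH → Na2C2O4 + 2 H2O
n(NaOH) per titration = 0.02268 × 0.1682 = 3.815 × 10^-3 mol
From the 1:2 ratio, n(H2C2O4) in each aliquot = 1/2 × 3.815 × 10^-3 = 1.907 × 10^-3 mol
n(H2C2O4) in the whole flask = 1.907 × 10^-3 × 500.0/50.00 = 0.01907 mol
mass of H2C2O4 = 0.01907 × 90.03 = 1.717 g
% H2C2O4 = 1.717 / 2.313 × 100 = 74.24 %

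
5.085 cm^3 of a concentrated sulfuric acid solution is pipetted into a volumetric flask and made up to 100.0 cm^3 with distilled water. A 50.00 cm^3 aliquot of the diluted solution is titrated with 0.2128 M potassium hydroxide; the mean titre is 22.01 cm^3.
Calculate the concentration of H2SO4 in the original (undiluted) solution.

0.9211 M

H2SO4 + 2 KOH → K2SO4 + 2 H2O
n(KOH) = 0.02201 × 0.2128 = 4.684 × 10^-3 mol
From the 1:2 ratio, n(H2SO4) in the aliquot = 1/2 × 4.684 × 10^-3 = 2.342 × 10^-3 mol
[H2SO4]_dilute = 2.342 × 10^-3 / 0.05000 = 0.04684 mol/L
Dilution factor = 100.0 / 5.085 = 19.67
[H2SO4]_stock = 0.04684 × 19.67 = 0.9211 mol/L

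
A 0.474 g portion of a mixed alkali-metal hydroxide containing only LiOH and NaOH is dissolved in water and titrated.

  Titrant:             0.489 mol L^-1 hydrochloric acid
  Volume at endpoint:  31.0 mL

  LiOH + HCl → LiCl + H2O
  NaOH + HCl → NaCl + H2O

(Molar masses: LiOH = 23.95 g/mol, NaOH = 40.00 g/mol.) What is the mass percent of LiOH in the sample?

n(HCl) = 0.0310 × 0.489 = 0.0152 mol
Let x = n(LiOH), y = n(NaOH).
Titrant: 1x + 1y = 0.0152;  mass: 23.95x + 40.00y = 0.474
Solving, x = 8.25 × 10^-3 mol, y = 6.91 × 10^-3 mol
mass of LiOH = 8.25 × 10^-3 × 23.95 = 0.198 g
% LiOH = 0.198 / 0.474 × 100 = 41.7 %

41.7 %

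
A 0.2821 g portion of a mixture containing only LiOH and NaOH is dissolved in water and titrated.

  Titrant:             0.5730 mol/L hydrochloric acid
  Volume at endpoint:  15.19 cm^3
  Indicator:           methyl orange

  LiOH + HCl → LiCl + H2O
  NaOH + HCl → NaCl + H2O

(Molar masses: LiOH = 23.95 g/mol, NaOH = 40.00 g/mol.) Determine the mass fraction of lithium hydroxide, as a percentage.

n(HCl) = 0.01519 × 0.5730 = 8.704 × 10^-3 mol
Let x = n(LiOH), y = n(NaOH).
Titrant: 1x + 1y = 8.704 × 10^-3;  mass: 23.95x + 40.00y = 0.2821
Solving, x = 4.116 × 10^-3 mol, y = 4.588 × 10^-3 mol
mass of LiOH = 4.116 × 10^-3 × 23.95 = 0.09857 g
% LiOH = 0.09857 / 0.2821 × 100 = 34.94 %

34.94 %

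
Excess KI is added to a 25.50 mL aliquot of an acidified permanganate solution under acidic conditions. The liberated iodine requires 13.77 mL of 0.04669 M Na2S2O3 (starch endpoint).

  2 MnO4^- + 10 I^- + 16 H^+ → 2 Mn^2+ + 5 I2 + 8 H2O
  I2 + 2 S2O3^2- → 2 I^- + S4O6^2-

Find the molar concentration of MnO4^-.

0.005043 M

n(S2O3^2-) = 0.01377 × 0.04669 = 6.429 × 10^-4 mol
n(I2) = n(S2O3^2-)/2 = 3.215 × 10^-4 mol
From the 2:5 ratio, n(MnO4^-) in the aliquot = 2/5 × 3.215 × 10^-4 = 1.286 × 10^-4 mol
[MnO4^-] = 1.286 × 10^-4 / 0.02550 = 0.005043 mol/L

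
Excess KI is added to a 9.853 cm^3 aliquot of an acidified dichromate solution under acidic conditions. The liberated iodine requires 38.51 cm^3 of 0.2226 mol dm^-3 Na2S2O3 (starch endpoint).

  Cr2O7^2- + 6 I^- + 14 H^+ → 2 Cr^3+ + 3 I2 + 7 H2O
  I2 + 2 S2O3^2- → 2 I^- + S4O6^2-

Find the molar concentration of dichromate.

n(S2O3^2-) = 0.03851 × 0.2226 = 8.572 × 10^-3 mol
n(I2) = n(S2O3^2-)/2 = 4.286 × 10^-3 mol
From the 1:3 ratio, n(Cr2O7^2-) in the aliquot = 1/3 × 4.286 × 10^-3 = 1.429 × 10^-3 mol
[Cr2O7^2-] = 1.429 × 10^-3 / 0.009853 = 0.1450 mol/L

0.1450 mol/L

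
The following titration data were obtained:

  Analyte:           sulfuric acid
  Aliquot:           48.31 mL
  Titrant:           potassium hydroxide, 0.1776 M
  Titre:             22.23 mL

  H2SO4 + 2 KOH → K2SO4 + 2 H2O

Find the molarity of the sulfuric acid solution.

n(KOH) = 0.02223 L × 0.1776 mol/L = 3.948 × 10^-3 mol
From the 1:2 mole ratio, n(H2SO4) = 1/2 × 3.948 × 10^-3 = 1.974 × 10^-3 mol
[H2SO4] = 1.974 × 10^-3 mol / 0.04831 L = 0.04086 mol/L

0.04086 M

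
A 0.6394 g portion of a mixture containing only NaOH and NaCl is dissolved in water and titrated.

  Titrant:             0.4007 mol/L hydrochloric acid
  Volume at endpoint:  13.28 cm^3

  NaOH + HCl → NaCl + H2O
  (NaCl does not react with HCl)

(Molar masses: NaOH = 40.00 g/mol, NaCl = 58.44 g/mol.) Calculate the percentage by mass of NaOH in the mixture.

33.29 %

n(HCl) = 0.01328 × 0.4007 = 5.321 × 10^-3 mol
Let x = n(NaOH), y = n(NaCl).
Titrant: 1x = 5.321 × 10^-3;  mass: 40.00x + 58.44y = 0.6394
Solving, x = 5.321 × 10^-3 mol, y = 7.299 × 10^-3 mol
mass of NaOH = 5.321 × 10^-3 × 40.00 = 0.2129 g
% NaOH = 0.2129 / 0.6394 × 100 = 33.29 %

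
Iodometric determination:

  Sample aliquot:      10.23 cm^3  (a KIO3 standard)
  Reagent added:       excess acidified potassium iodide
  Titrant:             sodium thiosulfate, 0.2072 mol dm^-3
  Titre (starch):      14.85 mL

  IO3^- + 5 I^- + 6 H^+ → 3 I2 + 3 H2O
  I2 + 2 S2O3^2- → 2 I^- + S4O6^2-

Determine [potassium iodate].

n(S2O3^2-) = 0.01485 × 0.2072 = 3.077 × 10^-3 mol
n(I2) = n(S2O3^2-)/2 = 1.538 × 10^-3 mol
From the 1:3 ratio, n(IO3^-) in the aliquot = 1/3 × 1.538 × 10^-3 = 5.128 × 10^-4 mol
[IO3^-] = 5.128 × 10^-4 / 0.01023 = 0.05013 mol/L

0.05013 mol/L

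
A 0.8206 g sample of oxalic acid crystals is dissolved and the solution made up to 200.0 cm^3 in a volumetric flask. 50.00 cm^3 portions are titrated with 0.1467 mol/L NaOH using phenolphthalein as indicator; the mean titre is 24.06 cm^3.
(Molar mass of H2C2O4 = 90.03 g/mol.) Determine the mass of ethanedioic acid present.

0.6355 g

H2C2O4 + 2 NaOH → Na2C2O4 + 2 H2O
n(NaOH) per titration = 0.02406 × 0.1467 = 3.530 × 10^-3 mol
From the 1:2 ratio, n(H2C2O4) in each aliquot = 1/2 × 3.530 × 10^-3 = 1.765 × 10^-3 mol
n(H2C2O4) in the whole flask = 1.765 × 10^-3 × 200.0/50.00 = 7.059 × 10^-3 mol
mass of H2C2O4 = 7.059 × 10^-3 × 90.03 = 0.6355 g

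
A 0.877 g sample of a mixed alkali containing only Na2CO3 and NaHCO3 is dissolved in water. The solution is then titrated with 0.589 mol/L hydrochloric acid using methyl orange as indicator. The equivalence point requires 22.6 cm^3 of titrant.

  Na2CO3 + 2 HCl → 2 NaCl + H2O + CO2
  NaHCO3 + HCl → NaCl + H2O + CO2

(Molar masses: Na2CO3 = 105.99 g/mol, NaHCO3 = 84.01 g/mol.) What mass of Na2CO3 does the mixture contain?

n(HCl) = 0.0226 × 0.589 = 0.0133 mol
Let x = n(Na2CO3), y = n(NaHCO3).
Titrant: 2x + 1y = 0.0133;  mass: 105.99x + 84.01y = 0.877
Solving, x = 3.89 × 10^-3 mol, y = 5.53 × 10^-3 mol
mass of Na2CO3 = 3.89 × 10^-3 × 105.99 = 0.412 g

0.412 g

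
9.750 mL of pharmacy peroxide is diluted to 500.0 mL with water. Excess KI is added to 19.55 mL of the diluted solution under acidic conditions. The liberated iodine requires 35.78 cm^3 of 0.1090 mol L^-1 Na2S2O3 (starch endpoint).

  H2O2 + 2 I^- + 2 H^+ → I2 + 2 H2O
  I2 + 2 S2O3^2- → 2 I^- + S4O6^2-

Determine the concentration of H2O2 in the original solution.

5.115 mol/L

n(S2O3^2-) = 0.03578 × 0.1090 = 3.900 × 10^-3 mol
n(I2) = n(S2O3^2-)/2 = 1.950 × 10^-3 mol
n(H2O2) in the aliquot = 1.950 × 10^-3 mol (1:1 ratio)
[H2O2]_dilute = 1.950 × 10^-3 / 0.01955 = 0.09974 mol/L
[H2O2]_original = 0.09974 × 500.0/9.750 = 5.115 mol/L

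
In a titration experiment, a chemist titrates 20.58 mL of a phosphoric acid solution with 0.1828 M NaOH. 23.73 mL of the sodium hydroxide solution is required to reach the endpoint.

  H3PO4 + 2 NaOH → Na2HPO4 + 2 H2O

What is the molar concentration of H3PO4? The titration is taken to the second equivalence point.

0.1054 M

n(NaOH) = 0.02373 L × 0.1828 mol/L = 4.338 × 10^-3 mol
From the 1:2 mole ratio, n(H3PO4) = 1/2 × 4.338 × 10^-3 = 2.169 × 10^-3 mol
[H3PO4] = 2.169 × 10^-3 mol / 0.02058 L = 0.1054 mol/L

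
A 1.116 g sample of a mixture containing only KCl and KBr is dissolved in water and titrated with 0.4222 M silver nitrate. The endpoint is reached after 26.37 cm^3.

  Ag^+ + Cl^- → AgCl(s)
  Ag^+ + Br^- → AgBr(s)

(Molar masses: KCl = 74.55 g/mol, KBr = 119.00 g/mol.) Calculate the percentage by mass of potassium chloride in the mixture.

31.39 %

n(AgNO3) = 0.02637 × 0.4222 = 0.01113 mol
Let x = n(KCl), y = n(KBr).
Titrant: 1x + 1y = 0.01113;  mass: 74.55x + 119.00y = 1.116
Solving, x = 4.699 × 10^-3 mol, y = 6.434 × 10^-3 mol
mass of KCl = 4.699 × 10^-3 × 74.55 = 0.3503 g
% KCl = 0.3503 / 1.116 × 100 = 31.39 %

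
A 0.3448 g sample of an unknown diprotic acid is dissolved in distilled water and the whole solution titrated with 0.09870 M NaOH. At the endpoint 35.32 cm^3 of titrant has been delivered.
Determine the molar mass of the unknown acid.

197.8 g/mol

n(NaOH) = 0.03532 L × 0.09870 mol/L = 3.486 × 10^-3 mol
From the 1:2 ratio, n(H2A) = 1/2 × 3.486 × 10^-3 = 1.743 × 10^-3 mol
M = m / n = 0.3448 g / 1.743 × 10^-3 mol = 197.8 g/mol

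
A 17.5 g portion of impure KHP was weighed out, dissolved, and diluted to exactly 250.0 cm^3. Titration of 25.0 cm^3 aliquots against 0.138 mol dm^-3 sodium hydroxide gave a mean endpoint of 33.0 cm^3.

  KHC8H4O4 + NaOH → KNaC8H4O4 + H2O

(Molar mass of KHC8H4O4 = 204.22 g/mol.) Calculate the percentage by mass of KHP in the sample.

n(NaOH) per titration = 0.0330 × 0.138 = 4.55 × 10^-3 mol
n(KHC8H4O4) in each aliquot = 4.55 × 10^-3 mol (1:1 ratio)
n(KHC8H4O4) in the whole flask = 4.55 × 10^-3 × 250.0/25.0 = 0.0455 mol
mass of KHC8H4O4 = 0.0455 × 204.22 = 9.30 g
% KHC8H4O4 = 9.30 / 17.5 × 100 = 53.1 %

53.1 %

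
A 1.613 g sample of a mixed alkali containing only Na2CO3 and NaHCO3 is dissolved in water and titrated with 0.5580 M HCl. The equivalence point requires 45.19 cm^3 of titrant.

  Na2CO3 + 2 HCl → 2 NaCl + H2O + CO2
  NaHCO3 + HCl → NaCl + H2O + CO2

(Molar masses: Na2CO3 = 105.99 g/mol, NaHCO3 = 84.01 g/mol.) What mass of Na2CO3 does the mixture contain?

0.8636 g

n(HCl) = 0.04519 × 0.5580 = 0.02522 mol
Let x = n(Na2CO3), y = n(NaHCO3).
Titrant: 2x + 1y = 0.02522;  mass: 105.99x + 84.01y = 1.613
Solving, x = 8.148 × 10^-3 mol, y = 8.921 × 10^-3 mol
mass of Na2CO3 = 8.148 × 10^-3 × 105.99 = 0.8636 g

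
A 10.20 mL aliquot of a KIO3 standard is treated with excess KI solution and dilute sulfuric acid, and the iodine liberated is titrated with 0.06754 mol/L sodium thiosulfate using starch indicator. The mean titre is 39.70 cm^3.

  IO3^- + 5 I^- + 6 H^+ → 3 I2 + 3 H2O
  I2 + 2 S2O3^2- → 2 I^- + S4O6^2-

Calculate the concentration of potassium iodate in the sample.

0.04381 mol/L

n(S2O3^2-) = 0.03970 × 0.06754 = 2.681 × 10^-3 mol
n(I2) = n(S2O3^2-)/2 = 1.341 × 10^-3 mol
From the 1:3 ratio, n(IO3^-) in the aliquot = 1/3 × 1.341 × 10^-3 = 4.469 × 10^-4 mol
[IO3^-] = 4.469 × 10^-4 / 0.01020 = 0.04381 mol/L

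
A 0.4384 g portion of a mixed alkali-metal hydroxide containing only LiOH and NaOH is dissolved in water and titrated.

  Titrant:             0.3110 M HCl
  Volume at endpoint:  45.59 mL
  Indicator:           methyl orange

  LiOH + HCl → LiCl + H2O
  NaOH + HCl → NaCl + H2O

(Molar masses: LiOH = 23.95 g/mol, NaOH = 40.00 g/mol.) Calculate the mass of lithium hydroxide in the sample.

0.1921 g

n(HCl) = 0.04559 × 0.3110 = 0.01418 mol
Let x = n(LiOH), y = n(NaOH).
Titrant: 1x + 1y = 0.01418;  mass: 23.95x + 40.00y = 0.4384
Solving, x = 8.021 × 10^-3 mol, y = 6.157 × 10^-3 mol
mass of LiOH = 8.021 × 10^-3 × 23.95 = 0.1921 g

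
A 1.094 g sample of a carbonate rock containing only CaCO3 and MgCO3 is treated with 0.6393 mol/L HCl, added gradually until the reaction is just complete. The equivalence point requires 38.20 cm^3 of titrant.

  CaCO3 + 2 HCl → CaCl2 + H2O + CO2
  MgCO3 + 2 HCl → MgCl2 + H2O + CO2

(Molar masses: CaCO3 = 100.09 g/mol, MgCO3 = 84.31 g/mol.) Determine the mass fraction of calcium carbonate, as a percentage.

37.41 %

n(HCl) = 0.03820 × 0.6393 = 0.02442 mol
Let x = n(CaCO3), y = n(MgCO3).
Titrant: 2x + 2y = 0.02442;  mass: 100.09x + 84.31y = 1.094
Solving, x = 4.089 × 10^-3 mol, y = 8.122 × 10^-3 mol
mass of CaCO3 = 4.089 × 10^-3 × 100.09 = 0.4093 g
% CaCO3 = 0.4093 / 1.094 × 100 = 37.41 %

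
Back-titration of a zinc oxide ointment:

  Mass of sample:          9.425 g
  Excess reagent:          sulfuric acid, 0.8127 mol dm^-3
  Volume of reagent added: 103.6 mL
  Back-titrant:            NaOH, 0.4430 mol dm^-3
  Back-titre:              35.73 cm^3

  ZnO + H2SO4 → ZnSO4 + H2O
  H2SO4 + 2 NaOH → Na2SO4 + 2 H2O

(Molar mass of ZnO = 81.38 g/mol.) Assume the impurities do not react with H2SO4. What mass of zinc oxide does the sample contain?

n(H2SO4) added = 0.1036 × 0.8127 = 0.08420 mol
n(NaOH) used in back-titration = 0.03573 × 0.4430 = 0.01583 mol
From the 1:2 ratio, n(H2SO4) left over = 1/2 × 0.01583 = 7.914 × 10^-3 mol
n(H2SO4) consumed by analyte = 0.08420 − 7.914 × 10^-3 = 0.07628 mol
n(ZnO) = 0.07628 mol (1:1 ratio)
mass of ZnO = 0.07628 × 81.38 = 6.208 g

6.208 g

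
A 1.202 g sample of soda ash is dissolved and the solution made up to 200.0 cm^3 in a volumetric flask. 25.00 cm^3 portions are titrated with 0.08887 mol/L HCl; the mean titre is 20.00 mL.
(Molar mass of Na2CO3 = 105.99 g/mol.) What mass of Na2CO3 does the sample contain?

Na2CO3 + 2 HCl → 2 NaCl + H2O + CO2
n(HCl) per titration = 0.02000 × 0.08887 = 1.777 × 10^-3 mol
From the 1:2 ratio, n(Na2CO3) in each aliquot = 1/2 × 1.777 × 10^-3 = 8.887 × 10^-4 mol
n(Na2CO3) in the whole flask = 8.887 × 10^-4 × 200.0/25.00 = 7.110 × 10^-3 mol
mass of Na2CO3 = 7.110 × 10^-3 × 105.99 = 0.7535 g

0.7535 g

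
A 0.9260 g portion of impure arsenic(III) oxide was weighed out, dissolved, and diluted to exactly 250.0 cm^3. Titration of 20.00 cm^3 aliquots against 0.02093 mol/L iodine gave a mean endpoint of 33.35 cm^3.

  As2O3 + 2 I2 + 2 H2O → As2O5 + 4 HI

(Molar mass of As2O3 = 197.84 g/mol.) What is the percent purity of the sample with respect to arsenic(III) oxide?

93.21 %

n(I2) per titration = 0.03335 × 0.02093 = 6.980 × 10^-4 mol
From the 1:2 ratio, n(As2O3) in each aliquot = 1/2 × 6.980 × 10^-4 = 3.490 × 10^-4 mol
n(As2O3) in the whole flask = 3.490 × 10^-4 × 250.0/20.00 = 4.363 × 10^-3 mol
mass of As2O3 = 4.363 × 10^-3 × 197.84 = 0.8631 g
% As2O3 = 0.8631 / 0.9260 × 100 = 93.21 %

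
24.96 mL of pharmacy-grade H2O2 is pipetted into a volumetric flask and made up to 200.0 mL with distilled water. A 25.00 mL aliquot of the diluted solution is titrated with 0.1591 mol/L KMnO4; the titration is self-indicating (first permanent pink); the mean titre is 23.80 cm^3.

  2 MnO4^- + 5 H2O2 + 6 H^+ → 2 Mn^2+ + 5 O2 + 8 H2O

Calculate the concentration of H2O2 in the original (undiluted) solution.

n(KMnO4) = 0.02380 × 0.1591 = 3.787 × 10^-3 mol
From the 5:2 ratio, n(H2O2) in the aliquot = 5/2 × 3.787 × 10^-3 = 9.466 × 10^-3 mol
[H2O2]_dilute = 9.466 × 10^-3 / 0.02500 = 0.3787 mol/L
Dilution factor = 200.0 / 24.96 = 8.013
[H2O2]_stock = 0.3787 × 8.013 = 3.034 mol/L

3.034 mol/L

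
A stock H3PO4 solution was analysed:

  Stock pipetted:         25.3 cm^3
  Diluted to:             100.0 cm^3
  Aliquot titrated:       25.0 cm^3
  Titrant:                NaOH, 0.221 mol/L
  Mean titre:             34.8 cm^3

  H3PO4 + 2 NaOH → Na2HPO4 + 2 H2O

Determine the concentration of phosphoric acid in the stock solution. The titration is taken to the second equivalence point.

n(NaOH) = 0.0348 × 0.221 = 7.69 × 10^-3 mol
From the 1:2 ratio, n(H3PO4) in the aliquot = 1/2 × 7.69 × 10^-3 = 3.85 × 10^-3 mol
[H3PO4]_dilute = 3.85 × 10^-3 / 0.0250 = 0.154 mol/L
Dilution factor = 100.0 / 25.3 = 3.953
[H3PO4]_stock = 0.154 × 3.953 = 0.608 mol/L

0.608 mol/L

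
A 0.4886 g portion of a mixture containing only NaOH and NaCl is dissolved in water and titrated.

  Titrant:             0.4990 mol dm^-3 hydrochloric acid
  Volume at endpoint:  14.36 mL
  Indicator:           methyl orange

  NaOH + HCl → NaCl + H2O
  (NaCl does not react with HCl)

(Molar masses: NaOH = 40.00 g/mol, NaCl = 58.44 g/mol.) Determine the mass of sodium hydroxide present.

0.2866 g

n(HCl) = 0.01436 × 0.4990 = 7.166 × 10^-3 mol
Let x = n(NaOH), y = n(NaCl).
Titrant: 1x = 7.166 × 10^-3;  mass: 40.00x + 58.44y = 0.4886
Solving, x = 7.166 × 10^-3 mol, y = 3.456 × 10^-3 mol
mass of NaOH = 7.166 × 10^-3 × 40.00 = 0.2866 g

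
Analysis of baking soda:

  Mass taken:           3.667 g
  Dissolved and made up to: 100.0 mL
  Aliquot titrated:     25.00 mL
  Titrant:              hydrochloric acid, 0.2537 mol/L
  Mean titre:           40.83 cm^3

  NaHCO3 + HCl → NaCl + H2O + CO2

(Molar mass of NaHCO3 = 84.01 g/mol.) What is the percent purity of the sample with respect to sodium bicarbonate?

n(HCl) per titration = 0.04083 × 0.2537 = 0.01036 mol
n(NaHCO3) in each aliquot = 0.01036 mol (1:1 ratio)
n(NaHCO3) in the whole flask = 0.01036 × 100.0/25.00 = 0.04143 mol
mass of NaHCO3 = 0.04143 × 84.01 = 3.481 g
% NaHCO3 = 3.481 / 3.667 × 100 = 94.92 %

94.92 %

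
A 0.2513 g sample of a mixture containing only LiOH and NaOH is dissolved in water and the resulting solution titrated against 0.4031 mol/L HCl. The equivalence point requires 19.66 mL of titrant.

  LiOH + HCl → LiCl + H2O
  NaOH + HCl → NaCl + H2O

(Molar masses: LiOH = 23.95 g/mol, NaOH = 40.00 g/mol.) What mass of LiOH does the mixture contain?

n(HCl) = 0.01966 × 0.4031 = 7.925 × 10^-3 mol
Let x = n(LiOH), y = n(NaOH).
Titrant: 1x + 1y = 7.925 × 10^-3;  mass: 23.95x + 40.00y = 0.2513
Solving, x = 4.093 × 10^-3 mol, y = 3.832 × 10^-3 mol
mass of LiOH = 4.093 × 10^-3 × 23.95 = 0.09804 g

0.09804 g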